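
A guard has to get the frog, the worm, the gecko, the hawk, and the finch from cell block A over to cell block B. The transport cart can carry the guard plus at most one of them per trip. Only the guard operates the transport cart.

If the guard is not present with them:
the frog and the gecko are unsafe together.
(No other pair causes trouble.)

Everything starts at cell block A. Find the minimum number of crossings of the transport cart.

9

Counting alone: the guard can take at most 1 across per trip to cell block B, so moving all 5 needs at least 5 loaded trips out, with a return between consecutive ones — at least 9 crossings.
The plan below uses exactly 9 crossings, so it is optimal:
1. Guard goes to cell block B with the frog.  [cell block A: the finch, the gecko, the hawk, the worm | cell block B: the frog]
2. Guard goes back to cell block A alone.  [cell block A: the finch, the gecko, the hawk, the worm | cell block B: the frog]
3. Guard goes to cell block B with the worm.  [cell block A: the finch, the gecko, the hawk | cell block B: the frog, the worm]
4. Guard goes back to cell block A alone.  [cell block A: the finch, the gecko, the hawk | cell block B: the frog, the worm]
5. Guard goes to cell block B with the hawk.  [cell block A: the finch, the gecko | cell block B: the frog, the hawk, the worm]
6. Guard goes back to cell block A alone.  [cell block A: the finch, the gecko | cell block B: the frog, the hawk, the worm]
7. Guard goes to cell block B with the finch.  [cell block A: the gecko | cell block B: the finch, the frog, the hawk, the worm]
8. Guard goes back to cell block A alone.  [cell block A: the gecko | cell block B: the finch, the frog, the hawk, the worm]
9. Guard goes to cell block B with the gecko.  [cell block A: — | cell block B: the finch, the frog, the gecko, the hawk, the worm]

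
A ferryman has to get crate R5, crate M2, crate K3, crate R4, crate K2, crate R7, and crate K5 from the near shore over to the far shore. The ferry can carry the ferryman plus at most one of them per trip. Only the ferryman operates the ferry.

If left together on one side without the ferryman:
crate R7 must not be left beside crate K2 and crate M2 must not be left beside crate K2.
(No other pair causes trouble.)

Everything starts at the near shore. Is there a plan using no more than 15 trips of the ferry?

Yes

Yes — this plan uses 15 crossings (≤ 15):
1. Ferryman goes to the far shore with crate K2.  [the near shore: crate K3, crate K5, crate M2, crate R4, crate R5, crate R7 | the far shore: crate K2]
2. Ferryman goes back to the near shore alone.  [the near shore: crate K3, crate K5, crate M2, crate R4, crate R5, crate R7 | the far shore: crate K2]
3. Ferryman goes to the far shore with crate R5.  [the near shore: crate K3, crate K5, crate M2, crate R4, crate R7 | the far shore: crate K2, crate R5]
4. Ferryman goes back to the near shore alone.  [the near shore: crate K3, crate K5, crate M2, crate R4, crate R7 | the far shore: crate K2, crate R5]
5. Ferryman goes to the far shore with crate M2.  [the near shore: crate K3, crate K5, crate R4, crate R7 | the far shore: crate K2, crate M2, crate R5]
6. Ferryman goes back to the near shore with crate K2.  [the near shore: crate K2, crate K3, crate K5, crate R4, crate R7 | the far shore: crate M2, crate R5]
7. Ferryman goes to the far shore with crate R7.  [the near shore: crate K2, crate K3, crate K5, crate R4 | the far shore: crate M2, crate R5, crate R7]
8. Ferryman goes back to the near shore alone.  [the near shore: crate K2, crate K3, crate K5, crate R4 | the far shore: crate M2, crate R5, crate R7]
9. Ferryman goes to the far shore with crate K3.  [the near shore: crate K2, crate K5, crate R4 | the far shore: crate K3, crate M2, crate R5, crate R7]
10. Ferryman goes back to the near shore alone.  [the near shore: crate K2, crate K5, crate R4 | the far shore: crate K3, crate M2, crate R5, crate R7]
11. Ferryman goes to the far shore with crate R4.  [the near shore: crate K2, crate K5 | the far shore: crate K3, crate M2, crate R4, crate R5, crate R7]
12. Ferryman goes back to the near shore alone.  [the near shore: crate K2, crate K5 | the far shore: crate K3, crate M2, crate R4, crate R5, crate R7]
13. Ferryman goes to the far shore with crate K5.  [the near shore: crate K2 | the far shore: crate K3, crate K5, crate M2, crate R4, crate R5, crate R7]
14. Ferryman goes back to the near shore alone.  [the near shore: crate K2 | the far shore: crate K3, crate K5, crate M2, crate R4, crate R5, crate R7]
15. Ferryman goes to the far shore with crate K2.  [the near shore: — | the far shore: crate K2, crate K3, crate K5, crate M2, crate R4, crate R5, crate R7]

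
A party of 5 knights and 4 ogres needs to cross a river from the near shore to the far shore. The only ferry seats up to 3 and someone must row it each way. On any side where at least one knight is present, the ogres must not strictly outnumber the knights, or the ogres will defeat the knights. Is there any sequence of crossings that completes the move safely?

Yes

1. 3 ogres → the far shore.  (the near shore: 5K 1O; the far shore: 0K 3O)
2. 1 ogre ← the near shore.  (the near shore: 5K 2O; the far shore: 0K 2O)
3. 3 knights → the far shore.  (the near shore: 2K 2O; the far shore: 3K 2O)
4. 1 knight ← the near shore.  (the near shore: 3K 2O; the far shore: 2K 2O)
5. 2 knights and 1 ogre → the far shore.  (the near shore: 1K 1O; the far shore: 4K 3O)
6. 1 knight ← the near shore.  (the near shore: 2K 1O; the far shore: 3K 3O)
7. 2 knights and 1 ogre → the far shore.  (the near shore: 0K 0O; the far shore: 5K 4O)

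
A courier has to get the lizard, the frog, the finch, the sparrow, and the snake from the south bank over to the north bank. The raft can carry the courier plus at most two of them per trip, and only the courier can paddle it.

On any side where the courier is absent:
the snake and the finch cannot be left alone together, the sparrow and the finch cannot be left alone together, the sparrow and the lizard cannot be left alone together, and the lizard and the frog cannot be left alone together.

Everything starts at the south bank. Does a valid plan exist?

Yes

1. Courier goes to the north bank with the finch and the lizard.
2. Courier goes back to the south bank alone.
3. Courier goes to the north bank with the frog.
4. Courier goes back to the south bank with the lizard.
5. Courier goes to the north bank with the snake and the sparrow.
6. Courier goes back to the south bank with the finch.
7. Courier goes to the north bank with the finch and the lizard.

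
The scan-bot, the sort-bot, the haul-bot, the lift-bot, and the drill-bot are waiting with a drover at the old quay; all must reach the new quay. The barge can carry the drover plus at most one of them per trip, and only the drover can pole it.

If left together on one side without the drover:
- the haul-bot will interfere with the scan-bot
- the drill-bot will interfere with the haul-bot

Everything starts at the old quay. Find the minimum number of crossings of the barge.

Counting alone: the drover can take at most 1 across per trip to the new quay, so moving all 5 needs at least 5 loaded trips out, with a return between consecutive ones — at least 9 crossings.
The safety rule pushes this higher. Following every safe sequence of crossings, the most of the 5 that can be at the new quay as the barge arrives there on crossing 9 is 4 — never all 5.
So no plan with fewer than 11 crossings exists, and this one achieves 11:
1. Drover goes to the new quay with the haul-bot.  [the old quay: the drill-bot, the lift-bot, the scan-bot, the sort-bot | the new quay: the haul-bot]
2. Drover goes back to the old quay alone.  [the old quay: the drill-bot, the lift-bot, the scan-bot, the sort-bot | the new quay: the haul-bot]
3. Drover goes to the new quay with the scan-bot.  [the old quay: the drill-bot, the lift-bot, the sort-bot | the new quay: the haul-bot, the scan-bot]
4. Drover goes back to the old quay with the haul-bot.  [the old quay: the drill-bot, the haul-bot, the lift-bot, the sort-bot | the new quay: the scan-bot]
5. Drover goes to the new quay with the drill-bot.  [the old quay: the haul-bot, the lift-bot, the sort-bot | the new quay: the drill-bot, the scan-bot]
6. Drover goes back to the old quay alone.  [the old quay: the haul-bot, the lift-bot, the sort-bot | the new quay: the drill-bot, the scan-bot]
7. Drover goes to the new quay with the sort-bot.  [the old quay: the haul-bot, the lift-bot | the new quay: the drill-bot, the scan-bot, the sort-bot]
8. Drover goes back to the old quay alone.  [the old quay: the haul-bot, the lift-bot | the new quay: the drill-bot, the scan-bot, the sort-bot]
9. Drover goes to the new quay with the lift-bot.  [the old quay: the haul-bot | the new quay: the drill-bot, the lift-bot, the scan-bot, the sort-bot]
10. Drover goes back to the old quay alone.  [the old quay: the haul-bot | the new quay: the drill-bot, the lift-bot, the scan-bot, the sort-bot]
11. Drover goes to the new quay with the haul-bot.  [the old quay: — | the new quay: the drill-bot, the haul-bot, the lift-bot, the scan-bot, the sort-bot]

11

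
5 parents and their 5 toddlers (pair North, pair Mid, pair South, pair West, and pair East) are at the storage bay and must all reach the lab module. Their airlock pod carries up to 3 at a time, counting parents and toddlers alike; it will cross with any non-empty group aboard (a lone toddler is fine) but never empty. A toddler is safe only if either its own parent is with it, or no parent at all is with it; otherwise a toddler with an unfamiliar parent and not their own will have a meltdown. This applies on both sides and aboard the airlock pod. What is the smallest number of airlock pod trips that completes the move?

11

Counting alone: each trip to the lab module takes at most 3 across and each return brings at least 1 back, so after t trips out (and t−1 returns) at most 3t − (t−1) of the 10 are across; that first reaches 10 at t = 5, so at least 9 crossings are needed.
The safety rule pushes this higher. Following every safe sequence of crossings, the most of the 10 that can be at the lab module as the airlock pod arrives there on crossing 9 is 9 — never all 10.
So no plan with fewer than 11 crossings exists, and this one achieves 11:
1. parent North and toddler North cross → the lab module.
2. parent North crosses ← the storage bay.
3. toddler Mid, toddler South, and toddler West cross → the lab module.
4. toddler North crosses ← the storage bay.
5. parent Mid, parent South, and parent West cross → the lab module.
6. parent Mid and toddler Mid cross ← the storage bay.
7. parent East, parent Mid, and parent North cross → the lab module.
8. toddler South crosses ← the storage bay.
9. toddler Mid and toddler North cross → the lab module.
10. toddler North crosses ← the storage bay.
11. toddler East, toddler North, and toddler South cross → the lab module.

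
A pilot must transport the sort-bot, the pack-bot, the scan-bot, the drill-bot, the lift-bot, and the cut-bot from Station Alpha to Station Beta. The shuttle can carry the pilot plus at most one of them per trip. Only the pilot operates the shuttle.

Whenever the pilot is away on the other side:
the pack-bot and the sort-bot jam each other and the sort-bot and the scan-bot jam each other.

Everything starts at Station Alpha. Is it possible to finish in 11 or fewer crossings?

No

Counting alone: the pilot can take at most 1 across per trip to Station Beta, so moving all 6 needs at least 6 loaded trips out, with a return between consecutive ones — at least 11 crossings.
The safety rule pushes this higher. Following every safe sequence of crossings, the most of the 6 that can be at Station Beta as the shuttle arrives there on crossing 11 is 5 — never all 6.
So the move cannot be finished within 11 crossings. (The shortest complete plan takes 13:)
1. Pilot goes to Station Beta with the sort-bot.
2. Pilot goes back to Station Alpha alone.
3. Pilot goes to Station Beta with the pack-bot.
4. Pilot goes back to Station Alpha with the sort-bot.
5. Pilot goes to Station Beta with the scan-bot.
6. Pilot goes back to Station Alpha alone.
7. Pilot goes to Station Beta with the drill-bot.
8. Pilot goes back to Station Alpha alone.
9. Pilot goes to Station Beta with the lift-bot.
10. Pilot goes back to Station Alpha alone.
11. Pilot goes to Station Beta with the cut-bot.
12. Pilot goes back to Station Alpha alone.
13. Pilot goes to Station Beta with the sort-bot.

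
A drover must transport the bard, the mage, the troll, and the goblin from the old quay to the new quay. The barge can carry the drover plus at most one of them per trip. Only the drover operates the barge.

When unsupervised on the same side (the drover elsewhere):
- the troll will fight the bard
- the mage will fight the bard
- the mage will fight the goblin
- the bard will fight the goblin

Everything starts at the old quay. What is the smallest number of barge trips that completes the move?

impossible

Whatever the first load, the items left behind include a forbidden pair without the drover. No opening move is safe, so no plan exists.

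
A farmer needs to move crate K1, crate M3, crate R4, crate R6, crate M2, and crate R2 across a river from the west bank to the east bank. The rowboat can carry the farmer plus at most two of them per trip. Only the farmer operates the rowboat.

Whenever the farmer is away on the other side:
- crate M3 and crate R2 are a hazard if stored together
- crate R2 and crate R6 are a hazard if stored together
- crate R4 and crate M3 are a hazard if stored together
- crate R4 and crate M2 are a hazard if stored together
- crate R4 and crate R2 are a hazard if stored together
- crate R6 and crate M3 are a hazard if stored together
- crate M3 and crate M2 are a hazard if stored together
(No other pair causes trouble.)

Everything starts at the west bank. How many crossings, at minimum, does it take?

impossible

Whatever the first load, the items left behind include a forbidden pair without the farmer. No opening move is safe, so no plan exists.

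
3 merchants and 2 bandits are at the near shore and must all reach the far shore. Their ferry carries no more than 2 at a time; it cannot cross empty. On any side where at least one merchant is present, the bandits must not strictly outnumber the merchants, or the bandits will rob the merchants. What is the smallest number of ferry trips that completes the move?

7

Counting alone: each trip to the far shore takes at most 2 across and each return brings at least 1 back, so after t trips out (and t−1 returns) at most 2t − (t−1) of the 5 are across; that first reaches 5 at t = 4, so at least 7 crossings are needed.
The plan below uses exactly 7 crossings, so it is optimal:
1. 2 bandits → the far shore.  (the near shore: 3M 0B; the far shore: 0M 2B)
2. 1 bandit ← the near shore.  (the near shore: 3M 1B; the far shore: 0M 1B)
3. 2 merchants → the far shore.  (the near shore: 1M 1B; the far shore: 2M 1B)
4. 1 merchant ← the near shore.  (the near shore: 2M 1B; the far shore: 1M 1B)
5. 1 merchant and 1 bandit → the far shore.  (the near shore: 1M 0B; the far shore: 2M 2B)
6. 1 bandit ← the near shore.  (the near shore: 1M 1B; the far shore: 2M 1B)
7. 1 merchant and 1 bandit → the far shore.  (the near shore: 0M 0B; the far shore: 3M 2B)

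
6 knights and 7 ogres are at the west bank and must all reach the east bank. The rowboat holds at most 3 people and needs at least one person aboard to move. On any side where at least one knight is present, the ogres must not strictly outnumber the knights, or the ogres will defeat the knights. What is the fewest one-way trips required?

The ogres already outnumber the knights at the west bank before anyone moves, so the starting position itself is disallowed.

impossible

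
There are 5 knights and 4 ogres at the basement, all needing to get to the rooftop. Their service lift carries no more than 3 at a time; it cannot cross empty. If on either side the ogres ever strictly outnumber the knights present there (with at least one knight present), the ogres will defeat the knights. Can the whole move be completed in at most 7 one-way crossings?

Yes

Yes — this plan uses 7 crossings (≤ 7):
1. 3 ogres → the rooftop.  (the basement: 5K 1O; the rooftop: 0K 3O)
2. 1 ogre ← the basement.  (the basement: 5K 2O; the rooftop: 0K 2O)
3. 3 knights → the rooftop.  (the basement: 2K 2O; the rooftop: 3K 2O)
4. 1 knight ← the basement.  (the basement: 3K 2O; the rooftop: 2K 2O)
5. 2 knights and 1 ogre → the rooftop.  (the basement: 1K 1O; the rooftop: 4K 3O)
6. 1 knight ← the basement.  (the basement: 2K 1O; the rooftop: 3K 3O)
7. 2 knights and 1 ogre → the rooftop.  (the basement: 0K 0O; the rooftop: 5K 4O)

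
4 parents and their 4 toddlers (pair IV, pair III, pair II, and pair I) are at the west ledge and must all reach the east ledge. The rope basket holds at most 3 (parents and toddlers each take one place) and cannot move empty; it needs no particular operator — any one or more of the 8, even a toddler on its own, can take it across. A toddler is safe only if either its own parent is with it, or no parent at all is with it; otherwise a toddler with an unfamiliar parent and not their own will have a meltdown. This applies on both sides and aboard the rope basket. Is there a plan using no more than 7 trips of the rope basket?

No

Counting alone: each trip to the east ledge takes at most 3 across and each return brings at least 1 back, so after t trips out (and t−1 returns) at most 3t − (t−1) of the 8 are across; that first reaches 8 at t = 4, so at least 7 crossings are needed.
The safety rule pushes this higher. Following every safe sequence of crossings, the most of the 8 that can be at the east ledge as the rope basket arrives there on crossing 7 is 7 — never all 8.
So the move cannot be finished within 7 crossings. (The shortest complete plan takes 9:)
1. parent IV and toddler IV cross → the east ledge.
2. parent IV crosses ← the west ledge.
3. parent III, parent IV, and toddler III cross → the east ledge.
4. parent IV and toddler IV cross ← the west ledge.
5. parent I, parent II, and parent IV cross → the east ledge.
6. toddler III crosses ← the west ledge.
7. toddler III and toddler IV cross → the east ledge.
8. toddler IV crosses ← the west ledge.
9. toddler I, toddler II, and toddler IV cross → the east ledge.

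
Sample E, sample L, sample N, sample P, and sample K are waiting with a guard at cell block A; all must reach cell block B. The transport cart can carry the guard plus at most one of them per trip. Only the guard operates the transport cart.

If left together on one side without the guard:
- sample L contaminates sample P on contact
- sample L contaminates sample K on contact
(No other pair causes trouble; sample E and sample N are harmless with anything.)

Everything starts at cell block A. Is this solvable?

1. Guard goes to cell block B with sample L.  [cell block A: sample E, sample K, sample N, sample P | cell block B: sample L]
2. Guard goes back to cell block A alone.  [cell block A: sample E, sample K, sample N, sample P | cell block B: sample L]
3. Guard goes to cell block B with sample E.  [cell block A: sample K, sample N, sample P | cell block B: sample E, sample L]
4. Guard goes back to cell block A alone.  [cell block A: sample K, sample N, sample P | cell block B: sample E, sample L]
5. Guard goes to cell block B with sample N.  [cell block A: sample K, sample P | cell block B: sample E, sample L, sample N]
6. Guard goes back to cell block A alone.  [cell block A: sample K, sample P | cell block B: sample E, sample L, sample N]
7. Guard goes to cell block B with sample P.  [cell block A: sample K | cell block B: sample E, sample L, sample N, sample P]
8. Guard goes back to cell block A with sample L.  [cell block A: sample K, sample L | cell block B: sample E, sample N, sample P]
9. Guard goes to cell block B with sample K.  [cell block A: sample L | cell block B: sample E, sample K, sample N, sample P]
10. Guard goes back to cell block A alone.  [cell block A: sample L | cell block B: sample E, sample K, sample N, sample P]
11. Guard goes to cell block B with sample L.  [cell block A: — | cell block B: sample E, sample K, sample L, sample N, sample P]

Yes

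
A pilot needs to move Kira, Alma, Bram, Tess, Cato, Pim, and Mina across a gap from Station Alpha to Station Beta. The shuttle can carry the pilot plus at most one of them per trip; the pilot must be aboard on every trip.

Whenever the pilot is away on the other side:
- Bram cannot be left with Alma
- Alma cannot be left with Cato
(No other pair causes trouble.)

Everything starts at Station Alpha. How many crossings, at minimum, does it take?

15

Counting alone: the pilot can take at most 1 across per trip to Station Beta, so moving all 7 needs at least 7 loaded trips out, with a return between consecutive ones — at least 13 crossings.
The safety rule pushes this higher. Following every safe sequence of crossings, the most of the 7 that can be at Station Beta as the shuttle arrives there on crossing 13 is 6 — never all 7.
So no plan with fewer than 15 crossings exists, and this one achieves 15:
1. Pilot goes to Station Beta with Alma.  [Station Alpha: Bram, Cato, Kira, Mina, Pim, Tess | Station Beta: Alma]
2. Pilot goes back to Station Alpha alone.  [Station Alpha: Bram, Cato, Kira, Mina, Pim, Tess | Station Beta: Alma]
3. Pilot goes to Station Beta with Kira.  [Station Alpha: Bram, Cato, Mina, Pim, Tess | Station Beta: Alma, Kira]
4. Pilot goes back to Station Alpha alone.  [Station Alpha: Bram, Cato, Mina, Pim, Tess | Station Beta: Alma, Kira]
5. Pilot goes to Station Beta with Bram.  [Station Alpha: Cato, Mina, Pim, Tess | Station Beta: Alma, Bram, Kira]
6. Pilot goes back to Station Alpha with Alma.  [Station Alpha: Alma, Cato, Mina, Pim, Tess | Station Beta: Bram, Kira]
7. Pilot goes to Station Beta with Cato.  [Station Alpha: Alma, Mina, Pim, Tess | Station Beta: Bram, Cato, Kira]
8. Pilot goes back to Station Alpha alone.  [Station Alpha: Alma, Mina, Pim, Tess | Station Beta: Bram, Cato, Kira]
9. Pilot goes to Station Beta with Tess.  [Station Alpha: Alma, Mina, Pim | Station Beta: Bram, Cato, Kira, Tess]
10. Pilot goes back to Station Alpha alone.  [Station Alpha: Alma, Mina, Pim | Station Beta: Bram, Cato, Kira, Tess]
11. Pilot goes to Station Beta with Pim.  [Station Alpha: Alma, Mina | Station Beta: Bram, Cato, Kira, Pim, Tess]
12. Pilot goes back to Station Alpha alone.  [Station Alpha: Alma, Mina | Station Beta: Bram, Cato, Kira, Pim, Tess]
13. Pilot goes to Station Beta with Mina.  [Station Alpha: Alma | Station Beta: Bram, Cato, Kira, Mina, Pim, Tess]
14. Pilot goes back to Station Alpha alone.  [Station Alpha: Alma | Station Beta: Bram, Cato, Kira, Mina, Pim, Tess]
15. Pilot goes to Station Beta with Alma.  [Station Alpha: — | Station Beta: Alma, Bram, Cato, Kira, Mina, Pim, Tess]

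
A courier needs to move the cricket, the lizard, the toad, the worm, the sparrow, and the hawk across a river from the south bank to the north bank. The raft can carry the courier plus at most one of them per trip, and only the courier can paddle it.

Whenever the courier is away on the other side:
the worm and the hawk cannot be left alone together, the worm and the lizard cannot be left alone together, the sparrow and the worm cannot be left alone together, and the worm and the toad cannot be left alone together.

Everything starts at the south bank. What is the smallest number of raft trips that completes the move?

impossible

Following every safe sequence of crossings from the start, the most of the 6 that can be at the north bank as the raft arrives there on crossings 1, 3, 5 is 1, 2, 3 respectively; the best ever achieved is 3 of 6.
From crossing 7 on, no configuration arises that was not already reachable earlier: only 22 distinct safe configurations (who is on which side, and where the raft is) can ever be reached, none of them has everyone across, and every continuation just revisits them. So no valid plan exists.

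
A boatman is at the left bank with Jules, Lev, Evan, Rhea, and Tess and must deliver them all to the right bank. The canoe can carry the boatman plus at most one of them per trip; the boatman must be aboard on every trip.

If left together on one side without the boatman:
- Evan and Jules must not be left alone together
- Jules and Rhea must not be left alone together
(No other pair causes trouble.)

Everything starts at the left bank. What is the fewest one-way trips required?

Counting alone: the boatman can take at most 1 across per trip to the right bank, so moving all 5 needs at least 5 loaded trips out, with a return between consecutive ones — at least 9 crossings.
The safety rule pushes this higher. Following every safe sequence of crossings, the most of the 5 that can be at the right bank as the canoe arrives there on crossing 9 is 4 — never all 5.
So no plan with fewer than 11 crossings exists, and this one achieves 11:
1. Boatman goes to the right bank with Jules.  [the left bank: Evan, Lev, Rhea, Tess | the right bank: Jules]
2. Boatman goes back to the left bank alone.  [the left bank: Evan, Lev, Rhea, Tess | the right bank: Jules]
3. Boatman goes to the right bank with Lev.  [the left bank: Evan, Rhea, Tess | the right bank: Jules, Lev]
4. Boatman goes back to the left bank alone.  [the left bank: Evan, Rhea, Tess | the right bank: Jules, Lev]
5. Boatman goes to the right bank with Evan.  [the left bank: Rhea, Tess | the right bank: Evan, Jules, Lev]
6. Boatman goes back to the left bank with Jules.  [the left bank: Jules, Rhea, Tess | the right bank: Evan, Lev]
7. Boatman goes to the right bank with Rhea.  [the left bank: Jules, Tess | the right bank: Evan, Lev, Rhea]
8. Boatman goes back to the left bank alone.  [the left bank: Jules, Tess | the right bank: Evan, Lev, Rhea]
9. Boatman goes to the right bank with Tess.  [the left bank: Jules | the right bank: Evan, Lev, Rhea, Tess]
10. Boatman goes back to the left bank alone.  [the left bank: Jules | the right bank: Evan, Lev, Rhea, Tess]
11. Boatman goes to the right bank with Jules.  [the left bank: — | the right bank: Evan, Jules, Lev, Rhea, Tess]

11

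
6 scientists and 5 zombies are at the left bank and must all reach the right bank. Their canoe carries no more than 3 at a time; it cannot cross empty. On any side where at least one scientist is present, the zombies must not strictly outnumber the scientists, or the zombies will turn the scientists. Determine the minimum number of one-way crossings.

9

Counting alone: each trip to the right bank takes at most 3 across and each return brings at least 1 back, so after t trips out (and t−1 returns) at most 3t − (t−1) of the 11 are across; that first reaches 11 at t = 5, so at least 9 crossings are needed.
The plan below uses exactly 9 crossings, so it is optimal:
1. 3 zombies → the right bank.  (the left bank: 6S 2Z; the right bank: 0S 3Z)
2. 1 zombie ← the left bank.  (the left bank: 6S 3Z; the right bank: 0S 2Z)
3. 3 scientists → the right bank.  (the left bank: 3S 3Z; the right bank: 3S 2Z)
4. 1 scientist ← the left bank.  (the left bank: 4S 3Z; the right bank: 2S 2Z)
5. 2 scientists and 1 zombie → the right bank.  (the left bank: 2S 2Z; the right bank: 4S 3Z)
6. 1 scientist ← the left bank.  (the left bank: 3S 2Z; the right bank: 3S 3Z)
7. 2 scientists and 1 zombie → the right bank.  (the left bank: 1S 1Z; the right bank: 5S 4Z)
8. 1 scientist ← the left bank.  (the left bank: 2S 1Z; the right bank: 4S 4Z)
9. 2 scientists and 1 zombie → the right bank.  (the left bank: 0S 0Z; the right bank: 6S 5Z)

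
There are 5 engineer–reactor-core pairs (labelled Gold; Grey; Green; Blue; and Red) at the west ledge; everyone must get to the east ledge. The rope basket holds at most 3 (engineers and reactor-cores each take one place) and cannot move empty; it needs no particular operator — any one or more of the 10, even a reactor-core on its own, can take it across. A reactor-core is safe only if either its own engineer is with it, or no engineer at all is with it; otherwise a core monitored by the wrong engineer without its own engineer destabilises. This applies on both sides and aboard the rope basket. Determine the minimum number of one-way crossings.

Counting alone: each trip to the east ledge takes at most 3 across and each return brings at least 1 back, so after t trips out (and t−1 returns) at most 3t − (t−1) of the 10 are across; that first reaches 10 at t = 5, so at least 9 crossings are needed.
The safety rule pushes this higher. Following every safe sequence of crossings, the most of the 10 that can be at the east ledge as the rope basket arrives there on crossing 9 is 9 — never all 10.
So no plan with fewer than 11 crossings exists, and this one achieves 11:
1. engineer Gold and reactor-core Gold cross → the east ledge.
2. engineer Gold crosses ← the west ledge.
3. reactor-core Blue, reactor-core Green, and reactor-core Grey cross → the east ledge.
4. reactor-core Gold crosses ← the west ledge.
5. engineer Blue, engineer Green, and engineer Grey cross → the east ledge.
6. engineer Grey and reactor-core Grey cross ← the west ledge.
7. engineer Gold, engineer Grey, and engineer Red cross → the east ledge.
8. reactor-core Green crosses ← the west ledge.
9. reactor-core Gold and reactor-core Grey cross → the east ledge.
10. reactor-core Gold crosses ← the west ledge.
11. reactor-core Gold, reactor-core Green, and reactor-core Red cross → the east ledge.

11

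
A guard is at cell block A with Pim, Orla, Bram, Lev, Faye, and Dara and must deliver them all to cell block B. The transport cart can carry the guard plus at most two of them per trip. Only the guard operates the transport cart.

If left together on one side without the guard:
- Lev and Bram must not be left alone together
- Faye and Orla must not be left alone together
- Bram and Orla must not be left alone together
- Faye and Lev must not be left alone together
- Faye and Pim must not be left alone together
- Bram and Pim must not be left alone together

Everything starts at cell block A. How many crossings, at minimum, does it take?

7

Counting alone: the guard can take at most 2 across per trip to cell block B, so moving all 6 needs at least 3 loaded trips out, with a return between consecutive ones — at least 5 crossings.
The safety rule pushes this higher. Following every safe sequence of crossings, the most of the 6 that can be at cell block B as the transport cart arrives there on crossing 5 is 5 — never all 6.
So no plan with fewer than 7 crossings exists, and this one achieves 7:
1. Guard goes to cell block B with Bram and Faye.
2. Guard goes back to cell block A alone.
3. Guard goes to cell block B with Orla and Pim.
4. Guard goes back to cell block A with Bram and Faye.
5. Guard goes to cell block B with Dara and Lev.
6. Guard goes back to cell block A alone.
7. Guard goes to cell block B with Bram and Faye.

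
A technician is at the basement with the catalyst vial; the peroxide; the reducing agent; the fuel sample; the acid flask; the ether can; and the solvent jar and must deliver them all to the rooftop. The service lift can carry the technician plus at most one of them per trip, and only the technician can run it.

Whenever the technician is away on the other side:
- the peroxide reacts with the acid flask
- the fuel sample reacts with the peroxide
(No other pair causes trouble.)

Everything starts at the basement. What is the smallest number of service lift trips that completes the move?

15

Counting alone: the technician can take at most 1 across per trip to the rooftop, so moving all 7 needs at least 7 loaded trips out, with a return between consecutive ones — at least 13 crossings.
The safety rule pushes this higher. Following every safe sequence of crossings, the most of the 7 that can be at the rooftop as the service lift arrives there on crossing 13 is 6 — never all 7.
So no plan with fewer than 15 crossings exists, and this one achieves 15:
1. Technician goes to the rooftop with the peroxide.  [the basement: the acid flask, the catalyst vial, the ether can, the fuel sample, the reducing agent, the solvent jar | the rooftop: the peroxide]
2. Technician goes back to the basement alone.  [the basement: the acid flask, the catalyst vial, the ether can, the fuel sample, the reducing agent, the solvent jar | the rooftop: the peroxide]
3. Technician goes to the rooftop with the catalyst vial.  [the basement: the acid flask, the ether can, the fuel sample, the reducing agent, the solvent jar | the rooftop: the catalyst vial, the peroxide]
4. Technician goes back to the basement alone.  [the basement: the acid flask, the ether can, the fuel sample, the reducing agent, the solvent jar | the rooftop: the catalyst vial, the peroxide]
5. Technician goes to the rooftop with the reducing agent.  [the basement: the acid flask, the ether can, the fuel sample, the solvent jar | the rooftop: the catalyst vial, the peroxide, the reducing agent]
6. Technician goes back to the basement alone.  [the basement: the acid flask, the ether can, the fuel sample, the solvent jar | the rooftop: the catalyst vial, the peroxide, the reducing agent]
7. Technician goes to the rooftop with the fuel sample.  [the basement: the acid flask, the ether can, the solvent jar | the rooftop: the catalyst vial, the fuel sample, the peroxide, the reducing agent]
8. Technician goes back to the basement with the peroxide.  [the basement: the acid flask, the ether can, the peroxide, the solvent jar | the rooftop: the catalyst vial, the fuel sample, the reducing agent]
9. Technician goes to the rooftop with the acid flask.  [the basement: the ether can, the peroxide, the solvent jar | the rooftop: the acid flask, the catalyst vial, the fuel sample, the reducing agent]
10. Technician goes back to the basement alone.  [the basement: the ether can, the peroxide, the solvent jar | the rooftop: the acid flask, the catalyst vial, the fuel sample, the reducing agent]
11. Technician goes to the rooftop with the ether can.  [the basement: the peroxide, the solvent jar | the rooftop: the acid flask, the catalyst vial, the ether can, the fuel sample, the reducing agent]
12. Technician goes back to the basement alone.  [the basement: the peroxide, the solvent jar | the rooftop: the acid flask, the catalyst vial, the ether can, the fuel sample, the reducing agent]
13. Technician goes to the rooftop with the solvent jar.  [the basement: the peroxide | the rooftop: the acid flask, the catalyst vial, the ether can, the fuel sample, the reducing agent, the solvent jar]
14. Technician goes back to the basement alone.  [the basement: the peroxide | the rooftop: the acid flask, the catalyst vial, the ether can, the fuel sample, the reducing agent, the solvent jar]
15. Technician goes to the rooftop with the peroxide.  [the basement: — | the rooftop: the acid flask, the catalyst vial, the ether can, the fuel sample, the peroxide, the reducing agent, the solvent jar]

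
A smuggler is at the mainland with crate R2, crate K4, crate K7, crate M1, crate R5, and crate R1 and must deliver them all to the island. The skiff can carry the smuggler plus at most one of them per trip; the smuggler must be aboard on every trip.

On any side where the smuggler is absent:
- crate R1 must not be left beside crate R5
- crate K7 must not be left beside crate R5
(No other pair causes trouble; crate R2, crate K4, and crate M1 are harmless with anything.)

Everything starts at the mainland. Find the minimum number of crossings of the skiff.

13

Counting alone: the smuggler can take at most 1 across per trip to the island, so moving all 6 needs at least 6 loaded trips out, with a return between consecutive ones — at least 11 crossings.
The safety rule pushes this higher. Following every safe sequence of crossings, the most of the 6 that can be at the island as the skiff arrives there on crossing 11 is 5 — never all 6.
So no plan with fewer than 13 crossings exists, and this one achieves 13:
1. Smuggler goes to the island with crate R5.  [the mainland: crate K4, crate K7, crate M1, crate R1, crate R2 | the island: crate R5]
2. Smuggler goes back to the mainland alone.  [the mainland: crate K4, crate K7, crate M1, crate R1, crate R2 | the island: crate R5]
3. Smuggler goes to the island with crate R2.  [the mainland: crate K4, crate K7, crate M1, crate R1 | the island: crate R2, crate R5]
4. Smuggler goes back to the mainland alone.  [the mainland: crate K4, crate K7, crate M1, crate R1 | the island: crate R2, crate R5]
5. Smuggler goes to the island with crate K4.  [the mainland: crate K7, crate M1, crate R1 | the island: crate K4, crate R2, crate R5]
6. Smuggler goes back to the mainland alone.  [the mainland: crate K7, crate M1, crate R1 | the island: crate K4, crate R2, crate R5]
7. Smuggler goes to the island with crate K7.  [the mainland: crate M1, crate R1 | the island: crate K4, crate K7, crate R2, crate R5]
8. Smuggler goes back to the mainland with crate R5.  [the mainland: crate M1, crate R1, crate R5 | the island: crate K4, crate K7, crate R2]
9. Smuggler goes to the island with crate R1.  [the mainland: crate M1, crate R5 | the island: crate K4, crate K7, crate R1, crate R2]
10. Smuggler goes back to the mainland alone.  [the mainland: crate M1, crate R5 | the island: crate K4, crate K7, crate R1, crate R2]
11. Smuggler goes to the island with crate M1.  [the mainland: crate R5 | the island: crate K4, crate K7, crate M1, crate R1, crate R2]
12. Smuggler goes back to the mainland alone.  [the mainland: crate R5 | the island: crate K4, crate K7, crate M1, crate R1, crate R2]
13. Smuggler goes to the island with crate R5.  [the mainland: — | the island: crate K4, crate K7, crate M1, crate R1, crate R2, crate R5]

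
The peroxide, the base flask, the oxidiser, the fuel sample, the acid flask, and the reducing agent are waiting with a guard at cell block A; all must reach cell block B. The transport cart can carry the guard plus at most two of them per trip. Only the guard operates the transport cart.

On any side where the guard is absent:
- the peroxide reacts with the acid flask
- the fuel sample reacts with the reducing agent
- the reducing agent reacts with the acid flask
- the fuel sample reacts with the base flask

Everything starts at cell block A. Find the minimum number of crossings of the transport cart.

Counting alone: the guard can take at most 2 across per trip to cell block B, so moving all 6 needs at least 3 loaded trips out, with a return between consecutive ones — at least 5 crossings.
The safety rule pushes this higher. Following every safe sequence of crossings, the most of the 6 that can be at cell block B as the transport cart arrives there on crossing 5 is 5 — never all 6.
So no plan with fewer than 7 crossings exists, and this one achieves 7:
1. Guard goes to cell block B with the acid flask and the fuel sample.
2. Guard goes back to cell block A alone.
3. Guard goes to cell block B with the base flask and the peroxide.
4. Guard goes back to cell block A with the acid flask and the fuel sample.
5. Guard goes to cell block B with the oxidiser and the reducing agent.
6. Guard goes back to cell block A alone.
7. Guard goes to cell block B with the acid flask and the fuel sample.

7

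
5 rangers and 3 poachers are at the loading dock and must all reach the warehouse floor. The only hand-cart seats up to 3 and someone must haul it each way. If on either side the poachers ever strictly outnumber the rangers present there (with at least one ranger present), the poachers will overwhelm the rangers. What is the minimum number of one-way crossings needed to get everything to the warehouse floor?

7

Counting alone: each trip to the warehouse floor takes at most 3 across and each return brings at least 1 back, so after t trips out (and t−1 returns) at most 3t − (t−1) of the 8 are across; that first reaches 8 at t = 4, so at least 7 crossings are needed.
The plan below uses exactly 7 crossings, so it is optimal:
1. 2 poachers → the warehouse floor.  (the loading dock: 5R 1P; the warehouse floor: 0R 2P)
2. 1 poacher ← the loading dock.  (the loading dock: 5R 2P; the warehouse floor: 0R 1P)
3. 2 rangers and 1 poacher → the warehouse floor.  (the loading dock: 3R 1P; the warehouse floor: 2R 2P)
4. 1 poacher ← the loading dock.  (the loading dock: 3R 2P; the warehouse floor: 2R 1P)
5. 1 ranger and 2 poachers → the warehouse floor.  (the loading dock: 2R 0P; the warehouse floor: 3R 3P)
6. 1 poacher ← the loading dock.  (the loading dock: 2R 1P; the warehouse floor: 3R 2P)
7. 2 rangers and 1 poacher → the warehouse floor.  (the loading dock: 0R 0P; the warehouse floor: 5R 3P)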